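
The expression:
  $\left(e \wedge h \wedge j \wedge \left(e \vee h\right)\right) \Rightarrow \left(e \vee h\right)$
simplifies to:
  $\text{True}$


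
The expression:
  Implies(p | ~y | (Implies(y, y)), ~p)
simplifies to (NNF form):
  ~p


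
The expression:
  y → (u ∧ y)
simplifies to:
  u ∨ ¬y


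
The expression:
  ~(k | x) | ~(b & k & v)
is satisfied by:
  {k: False, b: False, v: False}
  {v: True, k: False, b: False}
  {b: True, k: False, v: False}
  {v: True, b: True, k: False}
  {k: True, v: False, b: False}
  {v: True, k: True, b: False}
  {b: True, k: True, v: False}


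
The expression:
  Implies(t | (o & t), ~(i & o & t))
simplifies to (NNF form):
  ~i | ~o | ~t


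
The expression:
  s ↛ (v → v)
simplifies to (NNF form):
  False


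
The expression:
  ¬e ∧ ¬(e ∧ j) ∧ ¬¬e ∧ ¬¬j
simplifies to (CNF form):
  False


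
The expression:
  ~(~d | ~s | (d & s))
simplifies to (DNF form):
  False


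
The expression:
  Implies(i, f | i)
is always true.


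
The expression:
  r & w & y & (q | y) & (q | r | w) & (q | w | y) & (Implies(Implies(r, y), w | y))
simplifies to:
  r & w & y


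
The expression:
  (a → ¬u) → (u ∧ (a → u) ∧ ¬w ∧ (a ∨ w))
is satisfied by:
  {a: True, u: True}


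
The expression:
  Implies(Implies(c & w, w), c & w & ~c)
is never true.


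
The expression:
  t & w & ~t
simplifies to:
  False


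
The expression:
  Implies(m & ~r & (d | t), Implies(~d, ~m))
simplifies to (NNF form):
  d | r | ~m | ~t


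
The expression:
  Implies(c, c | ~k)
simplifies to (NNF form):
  True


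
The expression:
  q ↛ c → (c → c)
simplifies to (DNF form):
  True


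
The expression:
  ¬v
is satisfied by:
  {v: False}


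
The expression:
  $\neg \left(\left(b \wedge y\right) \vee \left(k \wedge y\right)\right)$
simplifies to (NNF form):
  $\left(\neg b \wedge \neg k\right) \vee \neg y$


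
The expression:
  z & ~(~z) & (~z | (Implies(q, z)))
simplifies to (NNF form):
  z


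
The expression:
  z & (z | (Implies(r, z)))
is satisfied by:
  {z: True}


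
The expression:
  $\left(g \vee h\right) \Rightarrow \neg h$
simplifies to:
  $\neg h$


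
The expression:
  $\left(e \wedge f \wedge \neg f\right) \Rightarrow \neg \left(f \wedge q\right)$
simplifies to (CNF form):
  $\text{True}$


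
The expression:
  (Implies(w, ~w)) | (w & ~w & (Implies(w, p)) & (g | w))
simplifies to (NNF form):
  ~w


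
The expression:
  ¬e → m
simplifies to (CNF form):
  e ∨ m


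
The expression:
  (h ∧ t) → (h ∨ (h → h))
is always true.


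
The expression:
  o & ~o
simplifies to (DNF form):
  False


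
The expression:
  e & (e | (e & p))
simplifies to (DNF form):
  e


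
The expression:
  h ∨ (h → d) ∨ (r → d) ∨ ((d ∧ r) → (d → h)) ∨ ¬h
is always true.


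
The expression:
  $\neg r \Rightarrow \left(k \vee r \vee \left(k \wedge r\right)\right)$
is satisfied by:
  {r: True, k: True}
  {r: True, k: False}
  {k: True, r: False}


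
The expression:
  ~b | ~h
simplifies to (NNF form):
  ~b | ~h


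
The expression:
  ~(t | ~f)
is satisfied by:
  {f: True, t: False}


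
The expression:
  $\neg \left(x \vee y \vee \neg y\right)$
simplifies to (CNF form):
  $\text{False}$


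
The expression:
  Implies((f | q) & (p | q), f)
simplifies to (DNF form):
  f | ~q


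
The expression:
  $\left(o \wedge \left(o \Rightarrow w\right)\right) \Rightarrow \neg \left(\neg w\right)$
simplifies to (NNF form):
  $\text{True}$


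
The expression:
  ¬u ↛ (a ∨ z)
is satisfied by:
  {u: False, z: False, a: False}


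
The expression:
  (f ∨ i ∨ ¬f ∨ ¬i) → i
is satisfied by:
  {i: True}


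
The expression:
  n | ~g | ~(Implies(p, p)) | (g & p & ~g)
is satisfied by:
  {n: True, g: False}
  {g: False, n: False}
  {g: True, n: True}


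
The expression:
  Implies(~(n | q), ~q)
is always true.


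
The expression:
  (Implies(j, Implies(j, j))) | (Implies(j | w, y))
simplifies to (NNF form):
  True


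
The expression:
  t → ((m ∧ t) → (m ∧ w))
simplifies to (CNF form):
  w ∨ ¬m ∨ ¬t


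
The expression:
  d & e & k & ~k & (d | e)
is never true.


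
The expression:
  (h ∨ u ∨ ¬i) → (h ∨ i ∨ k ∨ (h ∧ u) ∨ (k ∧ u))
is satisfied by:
  {i: True, k: True, h: True}
  {i: True, k: True, h: False}
  {i: True, h: True, k: False}
  {i: True, h: False, k: False}
  {k: True, h: True, i: False}
  {k: True, h: False, i: False}
  {h: True, k: False, i: False}


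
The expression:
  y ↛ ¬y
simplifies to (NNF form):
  y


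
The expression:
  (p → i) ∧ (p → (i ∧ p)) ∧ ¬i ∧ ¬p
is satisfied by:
  {i: False, p: False}


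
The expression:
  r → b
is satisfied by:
  {b: True, r: False}
  {r: False, b: False}
  {r: True, b: True}


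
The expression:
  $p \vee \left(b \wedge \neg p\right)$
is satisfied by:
  {b: True, p: True}
  {b: True, p: False}
  {p: True, b: False}


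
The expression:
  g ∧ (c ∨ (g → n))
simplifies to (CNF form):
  g ∧ (c ∨ n)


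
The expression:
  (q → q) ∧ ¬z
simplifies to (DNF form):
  ¬z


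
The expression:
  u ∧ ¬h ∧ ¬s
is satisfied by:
  {u: True, h: False, s: False}


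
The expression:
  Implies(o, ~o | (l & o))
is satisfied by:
  {l: True, o: False}
  {o: False, l: False}
  {o: True, l: True}


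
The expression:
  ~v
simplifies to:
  ~v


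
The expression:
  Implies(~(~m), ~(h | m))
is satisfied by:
  {m: False}


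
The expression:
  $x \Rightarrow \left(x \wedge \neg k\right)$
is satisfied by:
  {k: False, x: False}
  {x: True, k: False}
  {k: True, x: False}


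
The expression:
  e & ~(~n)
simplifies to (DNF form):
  e & n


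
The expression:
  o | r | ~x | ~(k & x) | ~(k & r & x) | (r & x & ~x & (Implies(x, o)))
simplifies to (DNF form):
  True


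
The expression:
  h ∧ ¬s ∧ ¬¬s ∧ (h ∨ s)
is never true.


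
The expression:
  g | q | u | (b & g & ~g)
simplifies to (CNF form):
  g | q | u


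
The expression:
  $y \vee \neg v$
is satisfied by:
  {y: True, v: False}
  {v: False, y: False}
  {v: True, y: True}


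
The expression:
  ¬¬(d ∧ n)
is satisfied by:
  {d: True, n: True}


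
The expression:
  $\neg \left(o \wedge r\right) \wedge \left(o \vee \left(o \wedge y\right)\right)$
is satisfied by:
  {o: True, r: False}


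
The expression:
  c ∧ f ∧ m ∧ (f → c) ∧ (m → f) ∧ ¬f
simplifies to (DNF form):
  False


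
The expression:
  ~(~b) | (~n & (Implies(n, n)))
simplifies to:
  b | ~n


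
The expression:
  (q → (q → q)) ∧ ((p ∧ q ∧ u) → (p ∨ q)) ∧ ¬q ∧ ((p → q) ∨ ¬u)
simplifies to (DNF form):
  (¬p ∧ ¬q) ∨ (¬q ∧ ¬u)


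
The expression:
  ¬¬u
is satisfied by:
  {u: True}


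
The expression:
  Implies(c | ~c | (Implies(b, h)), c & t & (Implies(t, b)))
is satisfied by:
  {t: True, c: True, b: True}


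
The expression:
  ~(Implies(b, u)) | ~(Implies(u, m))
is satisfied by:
  {b: True, u: False, m: False}
  {b: True, m: True, u: False}
  {b: True, u: True, m: False}
  {u: True, m: False, b: False}


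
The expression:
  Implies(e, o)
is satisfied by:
  {o: True, e: False}
  {e: False, o: False}
  {e: True, o: True}


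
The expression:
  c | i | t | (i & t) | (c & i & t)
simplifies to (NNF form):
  c | i | t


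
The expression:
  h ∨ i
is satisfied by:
  {i: True, h: True}
  {i: True, h: False}
  {h: True, i: False}


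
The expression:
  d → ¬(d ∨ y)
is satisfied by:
  {d: False}


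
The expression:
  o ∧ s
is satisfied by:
  {s: True, o: True}


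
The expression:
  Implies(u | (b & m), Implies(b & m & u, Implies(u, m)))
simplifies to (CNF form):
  True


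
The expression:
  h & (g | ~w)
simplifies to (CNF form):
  h & (g | ~w)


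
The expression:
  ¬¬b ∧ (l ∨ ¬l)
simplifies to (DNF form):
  b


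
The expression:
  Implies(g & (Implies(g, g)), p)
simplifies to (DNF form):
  p | ~g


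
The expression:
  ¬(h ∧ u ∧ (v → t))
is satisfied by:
  {v: True, h: False, u: False, t: False}
  {v: False, h: False, u: False, t: False}
  {t: True, v: True, h: False, u: False}
  {t: True, v: False, h: False, u: False}
  {u: True, v: True, h: False, t: False}
  {u: True, v: False, h: False, t: False}
  {t: True, u: True, v: True, h: False}
  {t: True, u: True, v: False, h: False}
  {h: True, v: True, t: False, u: False}
  {h: True, v: False, t: False, u: False}
  {t: True, h: True, v: True, u: False}
  {t: True, h: True, v: False, u: False}
  {u: True, h: True, v: True, t: False}


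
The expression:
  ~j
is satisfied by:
  {j: False}


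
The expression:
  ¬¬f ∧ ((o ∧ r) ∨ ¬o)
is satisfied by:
  {r: True, f: True, o: False}
  {f: True, o: False, r: False}
  {r: True, o: True, f: True}


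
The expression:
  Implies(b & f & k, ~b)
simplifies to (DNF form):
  ~b | ~f | ~k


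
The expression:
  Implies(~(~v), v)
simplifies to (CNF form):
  True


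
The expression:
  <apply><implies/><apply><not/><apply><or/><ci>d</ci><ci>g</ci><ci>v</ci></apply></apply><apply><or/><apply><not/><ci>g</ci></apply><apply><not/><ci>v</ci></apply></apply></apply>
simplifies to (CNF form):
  <true/>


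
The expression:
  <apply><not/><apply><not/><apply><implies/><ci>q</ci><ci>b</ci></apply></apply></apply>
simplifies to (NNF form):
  <apply><or/><ci>b</ci><apply><not/><ci>q</ci></apply></apply>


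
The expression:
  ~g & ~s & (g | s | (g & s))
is never true.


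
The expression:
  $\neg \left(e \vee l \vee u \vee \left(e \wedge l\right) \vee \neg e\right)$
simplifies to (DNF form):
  $\text{False}$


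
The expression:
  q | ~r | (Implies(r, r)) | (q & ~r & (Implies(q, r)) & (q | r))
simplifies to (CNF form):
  True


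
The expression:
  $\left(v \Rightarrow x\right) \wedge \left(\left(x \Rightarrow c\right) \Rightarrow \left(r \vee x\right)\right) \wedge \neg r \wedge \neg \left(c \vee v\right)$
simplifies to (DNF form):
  $x \wedge \neg c \wedge \neg r \wedge \neg v$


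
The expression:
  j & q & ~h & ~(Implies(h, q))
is never true.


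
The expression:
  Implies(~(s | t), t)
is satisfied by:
  {t: True, s: True}
  {t: True, s: False}
  {s: True, t: False}


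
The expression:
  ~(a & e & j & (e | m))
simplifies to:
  ~a | ~e | ~j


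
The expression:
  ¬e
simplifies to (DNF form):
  ¬e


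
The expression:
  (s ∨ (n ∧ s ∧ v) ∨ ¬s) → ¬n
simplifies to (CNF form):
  ¬n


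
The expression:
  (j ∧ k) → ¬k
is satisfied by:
  {k: False, j: False}
  {j: True, k: False}
  {k: True, j: False}


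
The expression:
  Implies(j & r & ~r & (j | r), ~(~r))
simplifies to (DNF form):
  True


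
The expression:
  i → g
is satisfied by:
  {g: True, i: False}
  {i: False, g: False}
  {i: True, g: True}


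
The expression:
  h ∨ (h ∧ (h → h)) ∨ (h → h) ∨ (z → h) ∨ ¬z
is always true.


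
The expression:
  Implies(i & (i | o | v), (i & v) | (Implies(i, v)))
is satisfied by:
  {v: True, i: False}
  {i: False, v: False}
  {i: True, v: True}


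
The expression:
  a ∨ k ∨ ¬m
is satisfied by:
  {a: True, k: True, m: False}
  {a: True, m: False, k: False}
  {k: True, m: False, a: False}
  {k: False, m: False, a: False}
  {a: True, k: True, m: True}
  {a: True, m: True, k: False}
  {k: True, m: True, a: False}


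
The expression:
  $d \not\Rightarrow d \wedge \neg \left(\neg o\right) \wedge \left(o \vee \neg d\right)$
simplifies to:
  $\text{False}$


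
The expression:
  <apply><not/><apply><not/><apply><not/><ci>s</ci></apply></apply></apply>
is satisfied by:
  {s: False}


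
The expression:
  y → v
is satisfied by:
  {v: True, y: False}
  {y: False, v: False}
  {y: True, v: True}


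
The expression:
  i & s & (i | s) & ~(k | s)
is never true.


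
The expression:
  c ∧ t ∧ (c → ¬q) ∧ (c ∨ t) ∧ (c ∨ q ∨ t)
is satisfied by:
  {t: True, c: True, q: False}


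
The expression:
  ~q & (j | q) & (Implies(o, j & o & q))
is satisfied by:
  {j: True, q: False, o: False}


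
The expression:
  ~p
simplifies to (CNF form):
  ~p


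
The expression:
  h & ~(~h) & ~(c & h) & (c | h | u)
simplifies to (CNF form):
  h & ~c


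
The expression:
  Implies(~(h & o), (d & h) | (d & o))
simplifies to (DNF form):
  (d & h) | (d & o) | (h & o)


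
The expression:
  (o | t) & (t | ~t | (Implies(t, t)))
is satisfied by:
  {t: True, o: True}
  {t: True, o: False}
  {o: True, t: False}


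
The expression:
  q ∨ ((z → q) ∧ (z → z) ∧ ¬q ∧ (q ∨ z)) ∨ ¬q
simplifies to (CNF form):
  True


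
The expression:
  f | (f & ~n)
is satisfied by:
  {f: True}


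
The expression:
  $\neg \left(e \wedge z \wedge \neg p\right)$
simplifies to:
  $p \vee \neg e \vee \neg z$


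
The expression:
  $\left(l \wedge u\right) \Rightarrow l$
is always true.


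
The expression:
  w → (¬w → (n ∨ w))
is always true.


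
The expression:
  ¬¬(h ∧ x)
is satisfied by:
  {h: True, x: True}


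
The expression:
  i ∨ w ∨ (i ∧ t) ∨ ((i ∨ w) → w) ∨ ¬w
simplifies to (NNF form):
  True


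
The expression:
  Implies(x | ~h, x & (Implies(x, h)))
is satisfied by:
  {h: True}


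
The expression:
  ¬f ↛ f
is always true.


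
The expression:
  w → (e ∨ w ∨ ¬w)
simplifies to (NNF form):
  True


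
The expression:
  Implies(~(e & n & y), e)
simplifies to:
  e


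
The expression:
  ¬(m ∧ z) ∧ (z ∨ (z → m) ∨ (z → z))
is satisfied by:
  {m: False, z: False}
  {z: True, m: False}
  {m: True, z: False}


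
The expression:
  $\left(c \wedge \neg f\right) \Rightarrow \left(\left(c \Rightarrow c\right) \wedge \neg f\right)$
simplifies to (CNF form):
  $\text{True}$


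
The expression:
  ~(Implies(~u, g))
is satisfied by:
  {g: False, u: False}


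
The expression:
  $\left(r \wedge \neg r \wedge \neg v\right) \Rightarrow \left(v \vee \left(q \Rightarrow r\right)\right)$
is always true.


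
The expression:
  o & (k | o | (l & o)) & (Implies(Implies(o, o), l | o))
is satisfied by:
  {o: True}


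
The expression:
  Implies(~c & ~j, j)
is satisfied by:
  {c: True, j: True}
  {c: True, j: False}
  {j: True, c: False}


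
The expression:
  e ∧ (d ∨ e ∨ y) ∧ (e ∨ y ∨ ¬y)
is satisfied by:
  {e: True}


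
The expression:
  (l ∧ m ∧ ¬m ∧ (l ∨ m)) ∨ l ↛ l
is never true.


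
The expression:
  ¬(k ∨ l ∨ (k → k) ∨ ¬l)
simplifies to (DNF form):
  False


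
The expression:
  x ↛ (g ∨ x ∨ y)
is never true.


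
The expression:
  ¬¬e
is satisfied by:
  {e: True}


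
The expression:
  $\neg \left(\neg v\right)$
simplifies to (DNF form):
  $v$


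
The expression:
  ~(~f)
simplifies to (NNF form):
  f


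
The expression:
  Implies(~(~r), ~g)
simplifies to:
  ~g | ~r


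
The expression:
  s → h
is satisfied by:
  {h: True, s: False}
  {s: False, h: False}
  {s: True, h: True}


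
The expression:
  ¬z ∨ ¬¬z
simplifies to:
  True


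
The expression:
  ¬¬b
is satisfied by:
  {b: True}


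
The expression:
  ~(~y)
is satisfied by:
  {y: True}


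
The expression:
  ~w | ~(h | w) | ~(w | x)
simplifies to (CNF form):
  ~w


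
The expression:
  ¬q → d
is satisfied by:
  {d: True, q: True}
  {d: True, q: False}
  {q: True, d: False}


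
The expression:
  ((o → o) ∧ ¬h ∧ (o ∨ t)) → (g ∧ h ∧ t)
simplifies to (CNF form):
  (h ∨ ¬o) ∧ (h ∨ ¬t)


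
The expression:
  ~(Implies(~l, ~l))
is never true.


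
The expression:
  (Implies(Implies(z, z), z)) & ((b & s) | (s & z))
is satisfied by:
  {z: True, s: True}


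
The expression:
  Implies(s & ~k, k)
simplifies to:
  k | ~s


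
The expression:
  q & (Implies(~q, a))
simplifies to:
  q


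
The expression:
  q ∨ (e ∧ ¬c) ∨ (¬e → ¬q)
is always true.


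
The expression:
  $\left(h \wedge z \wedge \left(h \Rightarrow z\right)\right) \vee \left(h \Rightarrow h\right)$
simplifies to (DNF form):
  $\text{True}$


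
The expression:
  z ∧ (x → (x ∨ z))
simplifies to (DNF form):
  z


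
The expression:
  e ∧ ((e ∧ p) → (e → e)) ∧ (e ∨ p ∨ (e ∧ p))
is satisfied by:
  {e: True}


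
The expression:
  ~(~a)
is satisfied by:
  {a: True}


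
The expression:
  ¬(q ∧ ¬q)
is always true.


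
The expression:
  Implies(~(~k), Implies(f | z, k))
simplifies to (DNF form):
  True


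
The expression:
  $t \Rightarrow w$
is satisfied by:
  {w: True, t: False}
  {t: False, w: False}
  {t: True, w: True}


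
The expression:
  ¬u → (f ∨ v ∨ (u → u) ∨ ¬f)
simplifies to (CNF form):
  True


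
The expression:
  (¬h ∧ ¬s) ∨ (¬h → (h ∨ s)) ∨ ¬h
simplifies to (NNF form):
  True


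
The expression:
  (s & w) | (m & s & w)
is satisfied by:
  {w: True, s: True}


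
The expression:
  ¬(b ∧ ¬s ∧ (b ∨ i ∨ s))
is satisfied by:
  {s: True, b: False}
  {b: False, s: False}
  {b: True, s: True}


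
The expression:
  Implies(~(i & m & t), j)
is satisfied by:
  {i: True, j: True, t: True, m: True}
  {i: True, j: True, t: True, m: False}
  {i: True, j: True, m: True, t: False}
  {i: True, j: True, m: False, t: False}
  {j: True, t: True, m: True, i: False}
  {j: True, t: True, m: False, i: False}
  {j: True, t: False, m: True, i: False}
  {j: True, t: False, m: False, i: False}
  {i: True, t: True, m: True, j: False}


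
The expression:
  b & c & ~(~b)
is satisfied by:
  {c: True, b: True}


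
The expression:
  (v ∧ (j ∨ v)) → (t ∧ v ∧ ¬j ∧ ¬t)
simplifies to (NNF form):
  ¬v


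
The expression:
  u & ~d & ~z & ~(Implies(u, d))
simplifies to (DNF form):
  u & ~d & ~z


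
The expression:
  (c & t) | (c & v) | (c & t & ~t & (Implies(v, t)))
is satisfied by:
  {c: True, t: True, v: True}
  {c: True, t: True, v: False}
  {c: True, v: True, t: False}


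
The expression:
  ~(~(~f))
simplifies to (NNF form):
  ~f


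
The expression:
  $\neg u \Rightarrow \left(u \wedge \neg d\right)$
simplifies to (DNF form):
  $u$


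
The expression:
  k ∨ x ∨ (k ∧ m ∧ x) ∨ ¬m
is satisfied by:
  {x: True, k: True, m: False}
  {x: True, m: False, k: False}
  {k: True, m: False, x: False}
  {k: False, m: False, x: False}
  {x: True, k: True, m: True}
  {x: True, m: True, k: False}
  {k: True, m: True, x: False}


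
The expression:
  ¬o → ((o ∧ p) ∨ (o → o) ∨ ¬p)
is always true.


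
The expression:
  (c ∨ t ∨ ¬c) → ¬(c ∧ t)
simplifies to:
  ¬c ∨ ¬t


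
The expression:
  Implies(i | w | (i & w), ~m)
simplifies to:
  ~m | (~i & ~w)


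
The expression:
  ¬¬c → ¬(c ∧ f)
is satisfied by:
  {c: False, f: False}
  {f: True, c: False}
  {c: True, f: False}


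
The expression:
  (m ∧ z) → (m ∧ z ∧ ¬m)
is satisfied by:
  {m: False, z: False}
  {z: True, m: False}
  {m: True, z: False}


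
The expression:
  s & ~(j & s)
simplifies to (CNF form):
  s & ~j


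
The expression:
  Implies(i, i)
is always true.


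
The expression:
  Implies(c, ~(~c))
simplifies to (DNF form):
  True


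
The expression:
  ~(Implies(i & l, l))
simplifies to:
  False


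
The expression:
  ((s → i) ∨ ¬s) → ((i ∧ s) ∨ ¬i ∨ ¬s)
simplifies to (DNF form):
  True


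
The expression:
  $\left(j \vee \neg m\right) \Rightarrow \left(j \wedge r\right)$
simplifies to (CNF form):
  $\left(j \vee m\right) \wedge \left(j \vee \neg j\right) \wedge \left(m \vee r\right) \wedge \left(r \vee \neg j\right)$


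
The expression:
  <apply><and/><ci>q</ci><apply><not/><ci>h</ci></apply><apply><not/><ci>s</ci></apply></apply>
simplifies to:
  <apply><and/><ci>q</ci><apply><not/><ci>h</ci></apply><apply><not/><ci>s</ci></apply></apply>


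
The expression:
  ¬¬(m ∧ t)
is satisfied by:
  {t: True, m: True}


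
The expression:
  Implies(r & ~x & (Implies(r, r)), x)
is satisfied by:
  {x: True, r: False}
  {r: False, x: False}
  {r: True, x: True}


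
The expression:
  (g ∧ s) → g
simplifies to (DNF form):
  True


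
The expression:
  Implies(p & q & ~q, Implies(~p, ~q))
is always true.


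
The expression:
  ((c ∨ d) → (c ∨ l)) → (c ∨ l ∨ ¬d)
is always true.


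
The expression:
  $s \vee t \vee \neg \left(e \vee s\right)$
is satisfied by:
  {s: True, t: True, e: False}
  {s: True, e: False, t: False}
  {t: True, e: False, s: False}
  {t: False, e: False, s: False}
  {s: True, t: True, e: True}
  {s: True, e: True, t: False}
  {t: True, e: True, s: False}


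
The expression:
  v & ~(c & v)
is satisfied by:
  {v: True, c: False}


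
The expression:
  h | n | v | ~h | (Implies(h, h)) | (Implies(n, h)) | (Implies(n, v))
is always true.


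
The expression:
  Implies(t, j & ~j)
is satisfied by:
  {t: False}


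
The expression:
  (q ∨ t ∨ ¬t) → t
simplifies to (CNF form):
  t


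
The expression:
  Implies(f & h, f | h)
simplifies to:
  True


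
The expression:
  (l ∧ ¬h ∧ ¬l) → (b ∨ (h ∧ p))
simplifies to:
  True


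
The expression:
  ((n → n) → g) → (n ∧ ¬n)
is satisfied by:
  {g: False}


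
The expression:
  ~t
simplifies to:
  ~t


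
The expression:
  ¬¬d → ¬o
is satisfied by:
  {o: False, d: False}
  {d: True, o: False}
  {o: True, d: False}


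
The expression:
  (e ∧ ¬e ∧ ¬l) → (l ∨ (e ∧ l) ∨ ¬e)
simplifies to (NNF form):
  True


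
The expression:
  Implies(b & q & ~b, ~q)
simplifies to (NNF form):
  True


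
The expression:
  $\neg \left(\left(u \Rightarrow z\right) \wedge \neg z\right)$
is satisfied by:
  {z: True, u: True}
  {z: True, u: False}
  {u: True, z: False}


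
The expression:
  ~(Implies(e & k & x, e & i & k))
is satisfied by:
  {e: True, x: True, k: True, i: False}


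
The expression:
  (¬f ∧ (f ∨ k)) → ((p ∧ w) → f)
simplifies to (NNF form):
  f ∨ ¬k ∨ ¬p ∨ ¬w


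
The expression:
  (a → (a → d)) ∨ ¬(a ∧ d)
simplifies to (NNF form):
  True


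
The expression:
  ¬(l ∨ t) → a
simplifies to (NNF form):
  a ∨ l ∨ t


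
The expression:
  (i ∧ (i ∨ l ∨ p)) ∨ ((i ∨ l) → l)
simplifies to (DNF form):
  True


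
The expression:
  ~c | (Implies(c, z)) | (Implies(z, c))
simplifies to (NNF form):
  True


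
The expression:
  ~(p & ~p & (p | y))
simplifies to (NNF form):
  True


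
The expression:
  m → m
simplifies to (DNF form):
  True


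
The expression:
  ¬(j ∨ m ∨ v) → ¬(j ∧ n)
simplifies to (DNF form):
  True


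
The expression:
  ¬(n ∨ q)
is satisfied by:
  {n: False, q: False}


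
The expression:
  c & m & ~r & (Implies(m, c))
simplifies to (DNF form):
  c & m & ~r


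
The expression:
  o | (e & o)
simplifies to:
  o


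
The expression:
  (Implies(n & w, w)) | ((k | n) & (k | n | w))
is always true.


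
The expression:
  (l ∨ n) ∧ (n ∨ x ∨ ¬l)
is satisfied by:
  {n: True, l: True, x: True}
  {n: True, l: True, x: False}
  {n: True, x: True, l: False}
  {n: True, x: False, l: False}
  {l: True, x: True, n: False}


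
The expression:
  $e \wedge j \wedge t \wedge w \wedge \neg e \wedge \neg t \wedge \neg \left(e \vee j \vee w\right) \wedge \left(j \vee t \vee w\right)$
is never true.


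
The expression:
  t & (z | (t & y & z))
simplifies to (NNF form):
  t & z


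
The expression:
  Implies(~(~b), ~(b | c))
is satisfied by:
  {b: False}


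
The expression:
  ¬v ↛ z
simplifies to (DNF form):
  z ∨ ¬v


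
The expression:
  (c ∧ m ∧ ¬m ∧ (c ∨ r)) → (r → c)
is always true.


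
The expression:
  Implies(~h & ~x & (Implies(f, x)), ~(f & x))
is always true.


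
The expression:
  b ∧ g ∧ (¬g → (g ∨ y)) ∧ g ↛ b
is never true.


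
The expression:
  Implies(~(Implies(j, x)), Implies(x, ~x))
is always true.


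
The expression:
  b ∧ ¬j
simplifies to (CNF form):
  b ∧ ¬j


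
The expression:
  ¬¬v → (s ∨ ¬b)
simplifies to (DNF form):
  s ∨ ¬b ∨ ¬v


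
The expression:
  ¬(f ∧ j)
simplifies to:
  ¬f ∨ ¬j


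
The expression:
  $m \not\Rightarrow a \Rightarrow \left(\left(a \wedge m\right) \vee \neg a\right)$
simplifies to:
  $\text{True}$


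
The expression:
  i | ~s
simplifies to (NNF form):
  i | ~s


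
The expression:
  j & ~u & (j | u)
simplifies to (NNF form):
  j & ~u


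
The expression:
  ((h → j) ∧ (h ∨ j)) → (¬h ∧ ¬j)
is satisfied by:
  {j: False}


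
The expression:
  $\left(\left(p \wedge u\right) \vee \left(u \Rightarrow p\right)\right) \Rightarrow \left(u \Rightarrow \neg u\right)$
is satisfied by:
  {p: False, u: False}
  {u: True, p: False}
  {p: True, u: False}


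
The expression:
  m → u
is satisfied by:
  {u: True, m: False}
  {m: False, u: False}
  {m: True, u: True}


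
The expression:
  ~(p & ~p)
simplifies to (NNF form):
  True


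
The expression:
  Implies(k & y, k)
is always true.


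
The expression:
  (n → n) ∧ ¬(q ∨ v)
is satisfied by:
  {q: False, v: False}


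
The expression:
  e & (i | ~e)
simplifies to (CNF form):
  e & i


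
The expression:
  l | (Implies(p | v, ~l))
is always true.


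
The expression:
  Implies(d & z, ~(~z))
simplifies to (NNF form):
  True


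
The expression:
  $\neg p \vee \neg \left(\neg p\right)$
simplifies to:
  $\text{True}$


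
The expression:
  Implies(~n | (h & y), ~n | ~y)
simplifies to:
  ~h | ~n | ~y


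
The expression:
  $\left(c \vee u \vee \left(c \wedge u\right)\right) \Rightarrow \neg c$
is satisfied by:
  {c: False}


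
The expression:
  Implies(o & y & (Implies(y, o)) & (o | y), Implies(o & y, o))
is always true.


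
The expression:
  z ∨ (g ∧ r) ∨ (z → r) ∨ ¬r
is always true.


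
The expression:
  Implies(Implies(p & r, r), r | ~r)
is always true.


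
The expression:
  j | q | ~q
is always true.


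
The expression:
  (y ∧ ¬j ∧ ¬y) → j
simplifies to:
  True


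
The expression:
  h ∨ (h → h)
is always true.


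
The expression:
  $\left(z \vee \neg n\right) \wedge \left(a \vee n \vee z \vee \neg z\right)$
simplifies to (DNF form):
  $z \vee \neg n$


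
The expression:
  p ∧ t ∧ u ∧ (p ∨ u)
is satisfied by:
  {t: True, p: True, u: True}


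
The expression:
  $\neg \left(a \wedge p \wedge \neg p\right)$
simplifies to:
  $\text{True}$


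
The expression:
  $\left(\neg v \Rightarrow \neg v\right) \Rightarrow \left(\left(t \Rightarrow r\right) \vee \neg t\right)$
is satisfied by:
  {r: True, t: False}
  {t: False, r: False}
  {t: True, r: True}


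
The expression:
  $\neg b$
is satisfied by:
  {b: False}


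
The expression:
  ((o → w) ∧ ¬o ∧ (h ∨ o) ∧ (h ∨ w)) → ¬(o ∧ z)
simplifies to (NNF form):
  True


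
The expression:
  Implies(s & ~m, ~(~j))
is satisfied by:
  {j: True, m: True, s: False}
  {j: True, s: False, m: False}
  {m: True, s: False, j: False}
  {m: False, s: False, j: False}
  {j: True, m: True, s: True}
  {j: True, s: True, m: False}
  {m: True, s: True, j: False}


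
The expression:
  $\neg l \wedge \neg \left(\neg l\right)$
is never true.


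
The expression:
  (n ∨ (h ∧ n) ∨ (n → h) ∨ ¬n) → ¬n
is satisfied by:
  {n: False}


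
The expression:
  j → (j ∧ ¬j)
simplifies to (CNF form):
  ¬j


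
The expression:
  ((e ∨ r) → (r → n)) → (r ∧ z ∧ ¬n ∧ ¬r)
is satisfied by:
  {r: True, n: False}


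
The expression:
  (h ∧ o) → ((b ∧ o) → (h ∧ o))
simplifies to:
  True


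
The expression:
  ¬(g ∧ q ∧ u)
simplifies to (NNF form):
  ¬g ∨ ¬q ∨ ¬u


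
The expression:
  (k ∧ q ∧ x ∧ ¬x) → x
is always true.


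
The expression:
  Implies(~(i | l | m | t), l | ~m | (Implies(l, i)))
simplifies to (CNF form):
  True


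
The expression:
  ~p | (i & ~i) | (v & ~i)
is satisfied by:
  {v: True, i: False, p: False}
  {i: False, p: False, v: False}
  {v: True, i: True, p: False}
  {i: True, v: False, p: False}
  {p: True, v: True, i: False}


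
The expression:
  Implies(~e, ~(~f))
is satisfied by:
  {e: True, f: True}
  {e: True, f: False}
  {f: True, e: False}


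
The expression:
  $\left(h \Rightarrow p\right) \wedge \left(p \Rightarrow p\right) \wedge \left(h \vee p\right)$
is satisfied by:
  {p: True}


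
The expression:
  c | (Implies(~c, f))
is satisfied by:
  {c: True, f: True}
  {c: True, f: False}
  {f: True, c: False}


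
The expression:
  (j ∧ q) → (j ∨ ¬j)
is always true.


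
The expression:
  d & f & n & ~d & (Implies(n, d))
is never true.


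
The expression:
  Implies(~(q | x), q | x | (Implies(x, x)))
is always true.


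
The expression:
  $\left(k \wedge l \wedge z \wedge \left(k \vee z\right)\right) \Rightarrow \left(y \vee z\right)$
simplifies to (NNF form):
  $\text{True}$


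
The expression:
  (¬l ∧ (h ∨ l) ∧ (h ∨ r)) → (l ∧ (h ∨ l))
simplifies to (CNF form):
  l ∨ ¬h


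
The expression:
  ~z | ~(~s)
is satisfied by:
  {s: True, z: False}
  {z: False, s: False}
  {z: True, s: True}


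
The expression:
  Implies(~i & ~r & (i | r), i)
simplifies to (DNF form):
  True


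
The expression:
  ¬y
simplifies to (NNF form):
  ¬y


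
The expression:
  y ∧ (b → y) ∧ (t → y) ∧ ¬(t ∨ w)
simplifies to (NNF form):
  y ∧ ¬t ∧ ¬w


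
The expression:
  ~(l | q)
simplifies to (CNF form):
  ~l & ~q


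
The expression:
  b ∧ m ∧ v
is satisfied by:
  {m: True, b: True, v: True}


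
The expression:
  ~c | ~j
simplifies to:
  ~c | ~j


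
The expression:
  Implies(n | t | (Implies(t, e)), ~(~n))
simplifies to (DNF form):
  n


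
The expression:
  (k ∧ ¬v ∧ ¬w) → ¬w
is always true.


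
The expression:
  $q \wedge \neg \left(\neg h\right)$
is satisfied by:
  {h: True, q: True}


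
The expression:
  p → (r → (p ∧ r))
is always true.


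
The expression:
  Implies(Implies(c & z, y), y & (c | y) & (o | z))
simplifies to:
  (c & z) | (o & y) | (y & z)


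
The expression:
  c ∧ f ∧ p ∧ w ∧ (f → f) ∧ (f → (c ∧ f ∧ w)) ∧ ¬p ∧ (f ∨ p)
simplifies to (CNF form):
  False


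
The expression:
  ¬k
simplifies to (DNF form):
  ¬k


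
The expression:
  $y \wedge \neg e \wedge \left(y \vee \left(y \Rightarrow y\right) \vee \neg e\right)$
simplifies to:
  $y \wedge \neg e$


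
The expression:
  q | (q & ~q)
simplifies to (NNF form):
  q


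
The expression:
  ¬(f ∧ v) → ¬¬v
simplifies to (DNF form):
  v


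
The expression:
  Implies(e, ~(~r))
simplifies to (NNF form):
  r | ~e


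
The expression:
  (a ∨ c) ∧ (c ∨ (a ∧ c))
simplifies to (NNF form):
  c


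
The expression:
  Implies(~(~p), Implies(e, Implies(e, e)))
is always true.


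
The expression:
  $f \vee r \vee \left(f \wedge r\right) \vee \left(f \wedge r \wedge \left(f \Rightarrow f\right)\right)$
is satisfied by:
  {r: True, f: True}
  {r: True, f: False}
  {f: True, r: False}


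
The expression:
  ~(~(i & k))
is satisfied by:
  {i: True, k: True}


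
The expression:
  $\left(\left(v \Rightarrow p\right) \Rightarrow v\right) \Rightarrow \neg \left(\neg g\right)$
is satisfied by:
  {g: True, v: False}
  {v: False, g: False}
  {v: True, g: True}


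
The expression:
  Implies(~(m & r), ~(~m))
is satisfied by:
  {m: True}


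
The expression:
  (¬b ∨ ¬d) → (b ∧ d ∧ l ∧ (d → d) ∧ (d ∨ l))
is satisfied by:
  {b: True, d: True}


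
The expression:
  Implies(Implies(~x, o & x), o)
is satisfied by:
  {o: True, x: False}
  {x: False, o: False}
  {x: True, o: True}


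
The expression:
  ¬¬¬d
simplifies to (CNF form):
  ¬d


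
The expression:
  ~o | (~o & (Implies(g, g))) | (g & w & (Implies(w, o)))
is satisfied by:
  {w: True, g: True, o: False}
  {w: True, g: False, o: False}
  {g: True, w: False, o: False}
  {w: False, g: False, o: False}
  {o: True, w: True, g: True}


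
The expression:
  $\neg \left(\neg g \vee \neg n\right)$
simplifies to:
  $g \wedge n$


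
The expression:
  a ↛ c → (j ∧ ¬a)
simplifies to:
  c ∨ ¬a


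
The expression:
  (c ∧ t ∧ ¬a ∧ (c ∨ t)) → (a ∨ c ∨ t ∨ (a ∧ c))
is always true.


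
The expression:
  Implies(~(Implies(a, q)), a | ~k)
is always true.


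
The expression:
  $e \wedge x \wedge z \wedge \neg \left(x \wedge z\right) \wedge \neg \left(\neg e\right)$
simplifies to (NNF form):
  $\text{False}$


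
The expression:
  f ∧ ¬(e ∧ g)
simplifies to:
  f ∧ (¬e ∨ ¬g)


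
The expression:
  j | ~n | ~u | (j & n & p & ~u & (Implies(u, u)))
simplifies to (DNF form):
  j | ~n | ~u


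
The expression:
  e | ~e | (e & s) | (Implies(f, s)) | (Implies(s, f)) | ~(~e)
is always true.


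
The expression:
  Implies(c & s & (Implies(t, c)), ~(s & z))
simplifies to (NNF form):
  ~c | ~s | ~z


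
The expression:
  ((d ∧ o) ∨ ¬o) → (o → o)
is always true.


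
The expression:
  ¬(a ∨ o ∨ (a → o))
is never true.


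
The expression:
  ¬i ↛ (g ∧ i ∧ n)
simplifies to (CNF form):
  ¬i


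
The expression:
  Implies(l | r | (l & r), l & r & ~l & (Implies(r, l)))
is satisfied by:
  {r: False, l: False}


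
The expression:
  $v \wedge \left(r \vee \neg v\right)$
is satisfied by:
  {r: True, v: True}


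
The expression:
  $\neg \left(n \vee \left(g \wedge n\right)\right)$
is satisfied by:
  {n: False}


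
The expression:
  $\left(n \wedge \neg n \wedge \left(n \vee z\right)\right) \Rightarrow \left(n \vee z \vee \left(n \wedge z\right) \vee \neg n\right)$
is always true.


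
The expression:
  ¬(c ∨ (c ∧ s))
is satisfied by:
  {c: False}


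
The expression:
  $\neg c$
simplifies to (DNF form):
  $\neg c$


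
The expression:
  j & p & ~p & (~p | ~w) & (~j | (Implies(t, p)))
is never true.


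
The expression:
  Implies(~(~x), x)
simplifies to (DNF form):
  True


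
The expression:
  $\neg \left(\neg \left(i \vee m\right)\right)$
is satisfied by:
  {i: True, m: True}
  {i: True, m: False}
  {m: True, i: False}


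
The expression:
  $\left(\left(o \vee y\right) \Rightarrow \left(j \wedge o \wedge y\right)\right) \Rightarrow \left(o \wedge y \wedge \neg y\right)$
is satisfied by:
  {y: True, o: False, j: False}
  {j: True, y: True, o: False}
  {o: True, y: True, j: False}
  {o: True, y: False, j: False}
  {j: True, o: True, y: False}


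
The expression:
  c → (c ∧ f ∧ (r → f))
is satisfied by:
  {f: True, c: False}
  {c: False, f: False}
  {c: True, f: True}


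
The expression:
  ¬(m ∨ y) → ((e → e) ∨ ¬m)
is always true.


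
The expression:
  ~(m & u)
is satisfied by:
  {u: False, m: False}
  {m: True, u: False}
  {u: True, m: False}


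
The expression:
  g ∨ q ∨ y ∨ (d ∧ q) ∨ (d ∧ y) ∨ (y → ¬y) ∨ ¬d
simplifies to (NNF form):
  True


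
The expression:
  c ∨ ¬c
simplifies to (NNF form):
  True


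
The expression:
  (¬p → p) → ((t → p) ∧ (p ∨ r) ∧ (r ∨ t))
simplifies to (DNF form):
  r ∨ t ∨ ¬p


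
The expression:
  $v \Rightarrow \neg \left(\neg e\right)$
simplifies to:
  $e \vee \neg v$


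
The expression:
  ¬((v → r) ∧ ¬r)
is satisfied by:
  {r: True, v: True}
  {r: True, v: False}
  {v: True, r: False}


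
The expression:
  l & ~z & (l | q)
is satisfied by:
  {l: True, z: False}


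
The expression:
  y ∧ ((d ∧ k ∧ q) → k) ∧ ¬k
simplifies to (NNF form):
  y ∧ ¬k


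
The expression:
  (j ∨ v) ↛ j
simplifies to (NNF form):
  v ∧ ¬j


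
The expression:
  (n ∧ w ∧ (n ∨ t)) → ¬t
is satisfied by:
  {w: False, t: False, n: False}
  {n: True, w: False, t: False}
  {t: True, w: False, n: False}
  {n: True, t: True, w: False}
  {w: True, n: False, t: False}
  {n: True, w: True, t: False}
  {t: True, w: True, n: False}


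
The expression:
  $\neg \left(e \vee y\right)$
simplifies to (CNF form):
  $\neg e \wedge \neg y$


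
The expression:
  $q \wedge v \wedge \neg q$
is never true.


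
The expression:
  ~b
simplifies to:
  ~b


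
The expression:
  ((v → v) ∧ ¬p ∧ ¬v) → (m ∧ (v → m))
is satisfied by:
  {m: True, v: True, p: True}
  {m: True, v: True, p: False}
  {m: True, p: True, v: False}
  {m: True, p: False, v: False}
  {v: True, p: True, m: False}
  {v: True, p: False, m: False}
  {p: True, v: False, m: False}


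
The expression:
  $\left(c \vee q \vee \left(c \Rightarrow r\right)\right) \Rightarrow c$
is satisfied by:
  {c: True}


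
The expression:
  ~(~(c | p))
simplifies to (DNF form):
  c | p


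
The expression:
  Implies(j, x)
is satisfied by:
  {x: True, j: False}
  {j: False, x: False}
  {j: True, x: True}


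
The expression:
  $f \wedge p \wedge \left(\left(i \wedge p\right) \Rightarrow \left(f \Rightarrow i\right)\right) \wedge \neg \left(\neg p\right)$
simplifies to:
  $f \wedge p$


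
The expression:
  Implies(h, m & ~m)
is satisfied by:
  {h: False}


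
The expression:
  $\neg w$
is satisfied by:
  {w: False}


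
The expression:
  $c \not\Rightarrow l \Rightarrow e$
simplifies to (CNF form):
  $e \vee l \vee \neg c$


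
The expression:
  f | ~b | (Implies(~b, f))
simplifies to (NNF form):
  True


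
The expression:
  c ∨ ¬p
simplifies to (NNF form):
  c ∨ ¬p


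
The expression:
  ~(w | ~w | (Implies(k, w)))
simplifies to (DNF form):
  False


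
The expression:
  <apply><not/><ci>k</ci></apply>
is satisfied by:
  {k: False}


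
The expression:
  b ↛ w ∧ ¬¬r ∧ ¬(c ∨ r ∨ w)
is never true.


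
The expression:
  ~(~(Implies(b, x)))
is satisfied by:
  {x: True, b: False}
  {b: False, x: False}
  {b: True, x: True}
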